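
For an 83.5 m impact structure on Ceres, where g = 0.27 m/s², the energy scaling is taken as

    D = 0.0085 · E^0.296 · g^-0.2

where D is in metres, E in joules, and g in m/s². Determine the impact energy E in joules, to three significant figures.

Rearranging: E = [D / (0.0085 · g^-0.2)]^(1/0.296).
g^-0.2 = 0.27^-0.2 = 1.299
D / (0.0085 × 1.299) = 83.5 / (0.01104) = 7.563 × 10^3
E = (7.563 × 10^3)^3.3784 = 1.270 × 10^13 J

E ≈ 1.27 × 10^13 J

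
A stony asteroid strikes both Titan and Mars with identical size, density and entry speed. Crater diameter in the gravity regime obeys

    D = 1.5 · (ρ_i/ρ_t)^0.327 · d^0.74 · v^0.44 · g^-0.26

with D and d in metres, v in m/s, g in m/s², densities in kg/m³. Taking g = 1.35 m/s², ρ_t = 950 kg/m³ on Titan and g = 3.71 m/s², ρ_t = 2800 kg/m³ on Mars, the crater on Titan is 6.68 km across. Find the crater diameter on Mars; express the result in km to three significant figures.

The impactor-only factors (d, v, ρ_i) cancel in the ratio, leaving D_Mars/D_Titan = (g_Mars/g_Titan)^-0.26 · (ρ_t,Titan/ρ_t,Mars)^0.327.
(3.71/1.35)^-0.26 = 2.748^-0.26 = 0.7689
(950/2800)^0.327 = 0.3393^0.327 = 0.7023
Ratio = 0.7689 × 0.7023 = 0.5400
D_Mars = 0.5400 × 6.68 km = 3.61 km

D ≈ 3.61 km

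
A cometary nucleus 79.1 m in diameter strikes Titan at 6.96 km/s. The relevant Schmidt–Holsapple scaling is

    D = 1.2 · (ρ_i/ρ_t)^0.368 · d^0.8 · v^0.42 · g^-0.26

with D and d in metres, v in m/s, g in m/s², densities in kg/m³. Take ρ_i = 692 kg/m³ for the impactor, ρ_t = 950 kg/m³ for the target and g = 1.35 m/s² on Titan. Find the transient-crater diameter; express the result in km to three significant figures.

In SI units: v = 6960 m/s.
(ρ_i/ρ_t)^0.368 = (692/950)^0.368 = 0.8899
d^0.8 = 79.1^0.8 = 33.00
v^0.42 = 6960^0.42 = 41.11
g^-0.26 = 1.35^-0.26 = 0.9249
D = 1.2 × 0.8899 × 33.00 × 41.11 × 0.9249 = 1340 m
   = 1.340 km

D ≈ 1.34 km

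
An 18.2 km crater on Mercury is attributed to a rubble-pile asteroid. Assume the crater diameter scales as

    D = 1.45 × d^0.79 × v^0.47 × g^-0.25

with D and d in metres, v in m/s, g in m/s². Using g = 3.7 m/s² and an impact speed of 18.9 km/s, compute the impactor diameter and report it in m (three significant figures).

d ≈ 667 m

Rearranging for d: d = [D / (1.45 · 18900^0.47 · 3.7^-0.25)]^(1/0.79).
D = 18200 m.
18900^0.47 = 102.3
3.7^-0.25 = 0.7210
Denominator = 1.45 × 102.3 × 0.7210 = 106.9
D / 106.9 = 18200 / 106.9 = 170.3
d = 170.3^(1/0.79) = 170.3^1.2658 = 667.2 m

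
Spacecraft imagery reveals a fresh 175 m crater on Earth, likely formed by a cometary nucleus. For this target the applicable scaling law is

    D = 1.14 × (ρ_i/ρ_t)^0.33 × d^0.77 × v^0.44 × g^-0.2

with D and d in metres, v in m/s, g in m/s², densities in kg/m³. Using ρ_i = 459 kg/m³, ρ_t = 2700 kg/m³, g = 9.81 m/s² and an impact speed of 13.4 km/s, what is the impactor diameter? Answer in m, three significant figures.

Rearranging for d: d = [D / (1.14 · (459/2700)^0.33 · 13400^0.44 · 9.81^-0.2)]^(1/0.77).
(459/2700)^0.33 = 0.5572
13400^0.44 = 65.45
9.81^-0.2 = 0.6334
Denominator = 1.14 × 0.5572 × 65.45 × 0.6334 = 26.33
D / 26.33 = 175 / 26.33 = 6.646
d = 6.646^(1/0.77) = 6.646^1.2987 = 11.70 m

d ≈ 11.7 m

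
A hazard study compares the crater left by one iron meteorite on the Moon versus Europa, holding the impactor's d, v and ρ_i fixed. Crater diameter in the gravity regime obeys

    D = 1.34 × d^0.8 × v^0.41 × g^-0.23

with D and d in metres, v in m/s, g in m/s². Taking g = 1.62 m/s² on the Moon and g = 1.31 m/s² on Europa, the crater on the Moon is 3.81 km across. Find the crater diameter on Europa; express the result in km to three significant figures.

D ≈ 4.00 km

All impactor-dependent factors cancel in the ratio, leaving D_Europa/D_Moon = (g_Europa/g_Moon)^-0.23.
(1.31/1.62)^-0.23 = 0.8086^-0.23 = 1.050
D_Europa = 1.050 × 3.81 km = 4.00 km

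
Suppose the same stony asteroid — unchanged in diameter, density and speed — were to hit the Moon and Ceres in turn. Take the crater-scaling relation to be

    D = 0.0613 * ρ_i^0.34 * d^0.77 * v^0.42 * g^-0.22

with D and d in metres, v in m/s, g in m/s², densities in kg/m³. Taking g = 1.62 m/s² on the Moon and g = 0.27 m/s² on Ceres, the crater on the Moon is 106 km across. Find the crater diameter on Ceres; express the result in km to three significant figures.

All impactor-dependent factors cancel in the ratio, leaving D_Ceres/D_Moon = (g_Ceres/g_Moon)^-0.22.
(0.27/1.62)^-0.22 = 0.1667^-0.22 = 1.483
D_Ceres = 1.483 × 106 km = 157 km

D ≈ 157 km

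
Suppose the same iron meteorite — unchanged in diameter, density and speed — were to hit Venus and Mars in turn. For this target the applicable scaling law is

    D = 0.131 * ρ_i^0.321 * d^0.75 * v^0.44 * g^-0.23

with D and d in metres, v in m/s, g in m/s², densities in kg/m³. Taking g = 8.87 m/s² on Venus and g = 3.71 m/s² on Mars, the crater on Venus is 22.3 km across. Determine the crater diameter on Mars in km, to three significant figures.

D ≈ 27.3 km

All impactor-dependent factors cancel in the ratio, leaving D_Mars/D_Venus = (g_Mars/g_Venus)^-0.23.
(3.71/8.87)^-0.23 = 0.4183^-0.23 = 1.222
D_Mars = 1.222 × 22.3 km = 27.3 km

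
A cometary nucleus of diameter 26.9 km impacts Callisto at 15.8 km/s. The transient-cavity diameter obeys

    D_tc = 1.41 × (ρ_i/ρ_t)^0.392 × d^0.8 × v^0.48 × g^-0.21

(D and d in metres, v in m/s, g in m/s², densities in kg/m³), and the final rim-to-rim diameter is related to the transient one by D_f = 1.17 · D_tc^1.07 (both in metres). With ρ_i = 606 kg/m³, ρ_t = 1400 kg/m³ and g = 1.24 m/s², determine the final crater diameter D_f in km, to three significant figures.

D_f ≈ 1010 km

In SI: d = 26900 m, v = 15800 m/s.
(ρ_i/ρ_t)^0.392 = (606/1400)^0.392 = 0.7202
d^0.8 = 26900^0.8 = 3498
v^0.48 = 15800^0.48 = 103.6
g^-0.21 = 1.24^-0.21 = 0.9558
D_tc = 1.41 × 0.7202 × 3498 × 103.6 × 0.9558 = 3.517 × 10^5 m
D_f = 1.17 × (3.517 × 10^5)^1.07 = 1.006 × 10^6 m
     = 1006 km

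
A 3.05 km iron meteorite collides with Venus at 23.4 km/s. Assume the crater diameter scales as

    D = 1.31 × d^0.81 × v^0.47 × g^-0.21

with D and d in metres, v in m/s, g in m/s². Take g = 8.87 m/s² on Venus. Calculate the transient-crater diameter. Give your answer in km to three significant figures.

D ≈ 62.2 km

In SI units: d = 3050 m, v = 23400 m/s.
d^0.81 = 3050^0.81 = 664.2
v^0.47 = 23400^0.47 = 113.1
g^-0.21 = 8.87^-0.21 = 0.6323
D = 1.31 × 664.2 × 113.1 × 0.6323 = 62224 m
   = 62.22 km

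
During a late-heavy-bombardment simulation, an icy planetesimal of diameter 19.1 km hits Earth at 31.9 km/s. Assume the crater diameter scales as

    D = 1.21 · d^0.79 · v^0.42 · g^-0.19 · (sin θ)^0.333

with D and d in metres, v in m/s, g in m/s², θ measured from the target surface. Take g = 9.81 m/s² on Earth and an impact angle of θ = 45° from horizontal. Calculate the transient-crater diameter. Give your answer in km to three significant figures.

In SI units: d = 19100 m, v = 31900 m/s.
d^0.79 = 19100^0.79 = 2410
v^0.42 = 31900^0.42 = 77.91
g^-0.19 = 9.81^-0.19 = 0.6480
(sin 45°)^0.333 = 0.7071^0.333 = 0.8910
D = 1.21 × 2410 × 77.91 × 0.6480 × 0.8910 = 1.312 × 10^5 m
   = 131.2 km

D ≈ 131 km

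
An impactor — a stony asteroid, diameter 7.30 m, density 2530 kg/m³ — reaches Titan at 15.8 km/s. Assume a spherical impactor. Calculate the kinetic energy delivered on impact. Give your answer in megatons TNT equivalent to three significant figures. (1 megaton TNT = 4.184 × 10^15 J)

E ≈ 0.0154 Mt TNT

v = 15800 m/s.
Mass m = (π/6) ρ d³ = (π/6) × 2530 × (7.3)³ = 5.153 × 10^5 kg
E = ½ m v² = 0.5 × 5.153 × 10^5 × (15800)² = 6.432 × 10^13 J
   = 6.432 × 10^13 / 4.184×10^15 = 0.01537 Mt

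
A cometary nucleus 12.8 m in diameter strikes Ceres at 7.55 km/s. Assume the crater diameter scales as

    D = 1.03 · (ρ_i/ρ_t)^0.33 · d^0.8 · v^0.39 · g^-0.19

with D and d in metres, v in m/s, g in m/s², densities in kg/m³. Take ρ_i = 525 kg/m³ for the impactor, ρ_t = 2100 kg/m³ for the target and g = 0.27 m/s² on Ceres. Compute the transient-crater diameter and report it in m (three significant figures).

In SI units: v = 7550 m/s.
(ρ_i/ρ_t)^0.33 = (525/2100)^0.33 = 0.6329
d^0.8 = 12.8^0.8 = 7.687
v^0.39 = 7550^0.39 = 32.54
g^-0.19 = 0.27^-0.19 = 1.282
D = 1.03 × 0.6329 × 7.687 × 32.54 × 1.282 = 209.0 m

D ≈ 209 m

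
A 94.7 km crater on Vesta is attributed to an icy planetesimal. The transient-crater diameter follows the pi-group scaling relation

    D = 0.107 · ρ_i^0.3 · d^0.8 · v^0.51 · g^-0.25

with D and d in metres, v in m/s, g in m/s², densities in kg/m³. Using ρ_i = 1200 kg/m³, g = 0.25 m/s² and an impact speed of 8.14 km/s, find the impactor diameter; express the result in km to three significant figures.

d ≈ 3.96 km

Rearranging for d: d = [D / (0.107 · 1200^0.3 · 8140^0.51 · 0.25^-0.25)]^(1/0.8).
D = 94700 m.
1200^0.3 = 8.390
8140^0.51 = 98.72
0.25^-0.25 = 1.414
Denominator = 0.107 × 8.390 × 98.72 × 1.414 = 125.3
D / 125.3 = 94700 / 125.3 = 755.8
d = 755.8^(1/0.8) = 755.8^1.25 = 3963 m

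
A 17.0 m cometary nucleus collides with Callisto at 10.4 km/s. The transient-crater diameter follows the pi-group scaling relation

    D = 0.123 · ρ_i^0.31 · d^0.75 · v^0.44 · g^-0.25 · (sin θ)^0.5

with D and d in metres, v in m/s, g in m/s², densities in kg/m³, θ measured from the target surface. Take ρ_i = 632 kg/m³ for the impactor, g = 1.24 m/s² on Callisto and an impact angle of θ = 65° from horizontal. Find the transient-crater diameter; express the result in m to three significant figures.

In SI units: v = 10400 m/s.
ρ_i^0.31 = 632^0.31 = 7.383
d^0.75 = 17^0.75 = 8.372
v^0.44 = 10400^0.44 = 58.55
g^-0.25 = 1.24^-0.25 = 0.9476
(sin 65°)^0.5 = 0.9063^0.5 = 0.9520
D = 0.123 × 7.383 × 8.372 × 58.55 × 0.9476 × 0.9520 = 401.6 m

D ≈ 402 m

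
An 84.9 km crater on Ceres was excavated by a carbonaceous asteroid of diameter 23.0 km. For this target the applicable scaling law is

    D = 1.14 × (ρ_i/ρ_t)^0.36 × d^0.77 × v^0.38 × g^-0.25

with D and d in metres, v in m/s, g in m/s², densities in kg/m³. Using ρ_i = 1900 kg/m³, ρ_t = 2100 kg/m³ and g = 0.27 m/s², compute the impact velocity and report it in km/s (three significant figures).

Rearranging for v: v = [D / (1.14 · (1900/2100)^0.36 · 23000^0.77 · 0.27^-0.25)]^(1/0.38).
D = 84900 m.
(1900/2100)^0.36 = 0.9646
23000^0.77 = 2283
0.27^-0.25 = 1.387
Denominator = 1.14 × 0.9646 × 2283 × 1.387 = 3482
D / 3482 = 84900 / 3482 = 24.38
v = 24.38^(1/0.38) = 24.38^2.6316 = 4468 m/s

v ≈ 4.47 km/s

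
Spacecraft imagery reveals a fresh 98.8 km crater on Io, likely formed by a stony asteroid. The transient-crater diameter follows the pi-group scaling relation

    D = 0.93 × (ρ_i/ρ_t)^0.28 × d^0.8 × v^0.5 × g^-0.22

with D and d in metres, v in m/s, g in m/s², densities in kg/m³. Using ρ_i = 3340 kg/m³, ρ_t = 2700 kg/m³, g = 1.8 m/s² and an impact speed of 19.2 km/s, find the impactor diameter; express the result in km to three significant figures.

Rearranging for d: d = [D / (0.93 · (3340/2700)^0.28 · 19200^0.5 · 1.8^-0.22)]^(1/0.8).
D = 98800 m.
(3340/2700)^0.28 = 1.061
19200^0.5 = 138.6
1.8^-0.22 = 0.8787
Denominator = 0.93 × 1.061 × 138.6 × 0.8787 = 120.2
D / 120.2 = 98800 / 120.2 = 822.0
d = 822.0^(1/0.8) = 822.0^1.25 = 4401 m

d ≈ 4.40 km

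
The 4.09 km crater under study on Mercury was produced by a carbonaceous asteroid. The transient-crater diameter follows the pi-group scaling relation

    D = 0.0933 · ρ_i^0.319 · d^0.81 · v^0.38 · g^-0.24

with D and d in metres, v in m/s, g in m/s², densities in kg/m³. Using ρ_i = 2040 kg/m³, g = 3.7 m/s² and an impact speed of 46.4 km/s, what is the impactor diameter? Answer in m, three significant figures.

Rearranging for d: d = [D / (0.0933 · 2040^0.319 · 46400^0.38 · 3.7^-0.24)]^(1/0.81).
D = 4090 m.
2040^0.319 = 11.37
46400^0.38 = 59.33
3.7^-0.24 = 0.7305
Denominator = 0.0933 × 11.37 × 59.33 × 0.7305 = 45.98
D / 45.98 = 4090 / 45.98 = 88.95
d = 88.95^(1/0.81) = 88.95^1.2346 = 254.9 m

d ≈ 255 m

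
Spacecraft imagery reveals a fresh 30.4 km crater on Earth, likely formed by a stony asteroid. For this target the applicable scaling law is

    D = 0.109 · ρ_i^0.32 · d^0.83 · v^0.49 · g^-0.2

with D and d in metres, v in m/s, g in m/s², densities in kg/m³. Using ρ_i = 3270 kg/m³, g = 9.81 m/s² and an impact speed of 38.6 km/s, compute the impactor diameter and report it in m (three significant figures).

Rearranging for d: d = [D / (0.109 · 3270^0.32 · 38600^0.49 · 9.81^-0.2)]^(1/0.83).
D = 30400 m.
3270^0.32 = 13.32
38600^0.49 = 176.8
9.81^-0.2 = 0.6334
Denominator = 0.109 × 13.32 × 176.8 × 0.6334 = 162.6
D / 162.6 = 30400 / 162.6 = 187.0
d = 187.0^(1/0.83) = 187.0^1.2048 = 545.9 m

d ≈ 546 m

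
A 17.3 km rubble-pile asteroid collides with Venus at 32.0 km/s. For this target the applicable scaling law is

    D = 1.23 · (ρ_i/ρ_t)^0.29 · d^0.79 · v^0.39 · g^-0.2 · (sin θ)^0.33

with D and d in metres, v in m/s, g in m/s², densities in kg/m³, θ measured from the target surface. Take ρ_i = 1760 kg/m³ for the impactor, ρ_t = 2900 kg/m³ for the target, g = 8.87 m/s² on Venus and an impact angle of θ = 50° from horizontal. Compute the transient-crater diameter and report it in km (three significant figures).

D ≈ 80.2 km

In SI units: d = 17300 m, v = 32000 m/s.
(ρ_i/ρ_t)^0.29 = (1760/2900)^0.29 = 0.8652
d^0.79 = 17300^0.79 = 2229
v^0.39 = 32000^0.39 = 57.15
g^-0.2 = 8.87^-0.2 = 0.6463
(sin 50°)^0.33 = 0.7660^0.33 = 0.9158
D = 1.23 × 0.8652 × 2229 × 57.15 × 0.6463 × 0.9158 = 80238 m
   = 80.24 km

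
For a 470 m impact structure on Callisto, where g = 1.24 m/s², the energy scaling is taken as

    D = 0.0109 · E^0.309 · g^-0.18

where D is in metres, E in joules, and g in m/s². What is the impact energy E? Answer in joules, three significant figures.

E ≈ 1.13 × 10^15 J

Rearranging: E = [D / (0.0109 · g^-0.18)]^(1/0.309).
g^-0.18 = 1.24^-0.18 = 0.9620
D / (0.0109 × 0.9620) = 470 / (0.01049) = 4.480 × 10^4
E = (4.480 × 10^4)^3.2362 = 1.128 × 10^15 J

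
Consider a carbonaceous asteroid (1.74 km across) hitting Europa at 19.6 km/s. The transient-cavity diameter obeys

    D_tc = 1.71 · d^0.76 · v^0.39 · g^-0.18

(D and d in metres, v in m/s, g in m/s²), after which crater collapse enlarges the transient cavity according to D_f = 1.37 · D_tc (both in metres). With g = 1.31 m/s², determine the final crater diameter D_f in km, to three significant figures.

In SI: d = 1740 m, v = 19600 m/s.
d^0.76 = 1740^0.76 = 290.3
v^0.39 = 19600^0.39 = 47.20
g^-0.18 = 1.31^-0.18 = 0.9526
D_tc = 1.71 × 290.3 × 47.20 × 0.9526 = 22320 m
D_f = 1.37 × 22320 = 30578 m
     = 30.58 km

D_f ≈ 30.6 km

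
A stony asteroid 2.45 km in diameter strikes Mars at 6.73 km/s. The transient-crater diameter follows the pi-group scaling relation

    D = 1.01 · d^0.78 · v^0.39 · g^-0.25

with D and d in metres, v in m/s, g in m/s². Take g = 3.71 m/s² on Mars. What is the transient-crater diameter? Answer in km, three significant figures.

In SI units: d = 2450 m, v = 6730 m/s.
d^0.78 = 2450^0.78 = 440.1
v^0.39 = 6730^0.39 = 31.11
g^-0.25 = 3.71^-0.25 = 0.7205
D = 1.01 × 440.1 × 31.11 × 0.7205 = 9963 m
   = 9.963 km

D ≈ 9.96 km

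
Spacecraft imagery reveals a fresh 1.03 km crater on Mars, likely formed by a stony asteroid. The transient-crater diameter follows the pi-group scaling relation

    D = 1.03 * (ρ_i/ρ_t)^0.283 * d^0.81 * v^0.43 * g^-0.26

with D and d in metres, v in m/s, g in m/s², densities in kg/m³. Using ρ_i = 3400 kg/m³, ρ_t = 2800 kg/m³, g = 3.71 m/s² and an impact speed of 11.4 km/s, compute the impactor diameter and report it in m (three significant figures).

d ≈ 50.5 m

Rearranging for d: d = [D / (1.03 · (3400/2800)^0.283 · 11400^0.43 · 3.71^-0.26)]^(1/0.81).
D = 1030 m.
(3400/2800)^0.283 = 1.056
11400^0.43 = 55.52
3.71^-0.26 = 0.7112
Denominator = 1.03 × 1.056 × 55.52 × 0.7112 = 42.95
D / 42.95 = 1030 / 42.95 = 23.98
d = 23.98^(1/0.81) = 23.98^1.2346 = 50.53 m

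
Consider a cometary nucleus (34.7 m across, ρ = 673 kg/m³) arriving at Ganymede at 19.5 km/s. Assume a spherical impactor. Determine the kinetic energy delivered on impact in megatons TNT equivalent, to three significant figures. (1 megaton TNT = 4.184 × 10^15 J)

v = 19500 m/s.
Mass m = (π/6) ρ d³ = (π/6) × 673 × (34.7)³ = 1.472 × 10^7 kg
E = ½ m v² = 0.5 × 1.472 × 10^7 × (19500)² = 2.799 × 10^15 J
   = 2.799 × 10^15 / 4.184×10^15 = 0.6690 Mt

E ≈ 0.669 Mt TNT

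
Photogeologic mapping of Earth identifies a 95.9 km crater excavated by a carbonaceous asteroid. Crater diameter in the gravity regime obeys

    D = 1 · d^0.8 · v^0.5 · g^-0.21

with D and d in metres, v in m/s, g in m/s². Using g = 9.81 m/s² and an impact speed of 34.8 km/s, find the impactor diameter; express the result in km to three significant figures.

Rearranging for d: d = [D / (1 · 34800^0.5 · 9.81^-0.21)]^(1/0.8).
D = 95900 m.
34800^0.5 = 186.5
9.81^-0.21 = 0.6191
Denominator = 1 × 186.5 × 0.6191 = 115.5
D / 115.5 = 95900 / 115.5 = 830.3
d = 830.3^(1/0.8) = 830.3^1.25 = 4457 m

d ≈ 4.46 km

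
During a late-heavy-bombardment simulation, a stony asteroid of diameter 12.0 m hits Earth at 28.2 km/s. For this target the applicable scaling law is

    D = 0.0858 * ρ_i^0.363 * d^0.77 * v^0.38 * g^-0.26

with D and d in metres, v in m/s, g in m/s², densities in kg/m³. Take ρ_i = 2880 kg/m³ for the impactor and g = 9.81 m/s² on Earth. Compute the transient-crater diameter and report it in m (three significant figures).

D ≈ 284 m

In SI units: v = 28200 m/s.
ρ_i^0.363 = 2880^0.363 = 18.02
d^0.77 = 12^0.77 = 6.776
v^0.38 = 28200^0.38 = 49.10
g^-0.26 = 9.81^-0.26 = 0.5523
D = 0.0858 × 18.02 × 6.776 × 49.10 × 0.5523 = 284.1 m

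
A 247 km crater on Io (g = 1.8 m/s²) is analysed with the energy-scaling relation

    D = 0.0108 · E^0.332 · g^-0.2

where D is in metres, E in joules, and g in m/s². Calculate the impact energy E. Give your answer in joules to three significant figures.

E ≈ 2.09 × 10^22 J

Rearranging: E = [D / (0.0108 · g^-0.2)]^(1/0.332).
D = 247000 m.
g^-0.2 = 1.8^-0.2 = 0.8891
D / (0.0108 × 0.8891) = 247000 / (9.602 × 10^-3) = 2.572 × 10^7
E = (2.572 × 10^7)^3.012 = 2.088 × 10^22 J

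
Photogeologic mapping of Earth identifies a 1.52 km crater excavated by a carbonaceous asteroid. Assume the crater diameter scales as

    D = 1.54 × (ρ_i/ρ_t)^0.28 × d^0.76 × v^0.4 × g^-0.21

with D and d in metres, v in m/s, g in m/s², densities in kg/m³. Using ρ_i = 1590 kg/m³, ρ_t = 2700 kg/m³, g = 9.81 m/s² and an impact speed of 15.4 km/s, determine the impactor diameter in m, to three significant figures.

Rearranging for d: d = [D / (1.54 · (1590/2700)^0.28 · 15400^0.4 · 9.81^-0.21)]^(1/0.76).
D = 1520 m.
(1590/2700)^0.28 = 0.8622
15400^0.4 = 47.32
9.81^-0.21 = 0.6191
Denominator = 1.54 × 0.8622 × 47.32 × 0.6191 = 38.90
D / 38.90 = 1520 / 38.90 = 39.07
d = 39.07^(1/0.76) = 39.07^1.3158 = 124.3 m

d ≈ 124 m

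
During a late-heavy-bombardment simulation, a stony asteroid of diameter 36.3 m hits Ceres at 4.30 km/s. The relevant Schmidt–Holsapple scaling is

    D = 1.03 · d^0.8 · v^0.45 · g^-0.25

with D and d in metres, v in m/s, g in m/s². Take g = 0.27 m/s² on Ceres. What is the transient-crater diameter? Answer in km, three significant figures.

D ≈ 1.09 km

In SI units: v = 4300 m/s.
d^0.8 = 36.3^0.8 = 17.70
v^0.45 = 4300^0.45 = 43.16
g^-0.25 = 0.27^-0.25 = 1.387
D = 1.03 × 17.70 × 43.16 × 1.387 = 1091 m
   = 1.091 km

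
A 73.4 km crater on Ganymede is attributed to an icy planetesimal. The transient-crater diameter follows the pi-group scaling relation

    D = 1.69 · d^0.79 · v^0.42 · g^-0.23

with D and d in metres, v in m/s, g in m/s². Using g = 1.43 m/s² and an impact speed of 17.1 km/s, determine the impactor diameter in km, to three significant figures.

d ≈ 4.63 km

Rearranging for d: d = [D / (1.69 · 17100^0.42 · 1.43^-0.23)]^(1/0.79).
D = 73400 m.
17100^0.42 = 59.96
1.43^-0.23 = 0.9210
Denominator = 1.69 × 59.96 × 0.9210 = 93.33
D / 93.33 = 73400 / 93.33 = 786.5
d = 786.5^(1/0.79) = 786.5^1.2658 = 4628 m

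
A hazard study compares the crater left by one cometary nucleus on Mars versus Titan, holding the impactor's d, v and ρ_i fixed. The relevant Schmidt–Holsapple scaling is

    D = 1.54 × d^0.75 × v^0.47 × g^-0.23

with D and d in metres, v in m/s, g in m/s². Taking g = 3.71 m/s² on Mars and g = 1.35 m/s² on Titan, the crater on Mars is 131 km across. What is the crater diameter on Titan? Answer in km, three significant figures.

All impactor-dependent factors cancel in the ratio, leaving D_Titan/D_Mars = (g_Titan/g_Mars)^-0.23.
(1.35/3.71)^-0.23 = 0.3639^-0.23 = 1.262
D_Titan = 1.262 × 131 km = 165 km

D ≈ 165 km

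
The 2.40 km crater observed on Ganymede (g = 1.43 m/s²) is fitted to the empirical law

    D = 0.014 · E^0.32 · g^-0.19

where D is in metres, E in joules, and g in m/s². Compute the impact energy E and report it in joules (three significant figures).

Rearranging: E = [D / (0.014 · g^-0.19)]^(1/0.32).
D = 2400 m.
g^-0.19 = 1.43^-0.19 = 0.9343
D / (0.014 × 0.9343) = 2400 / (0.01308) = 1.835 × 10^5
E = (1.835 × 10^5)^3.125 = 2.811 × 10^16 J

E ≈ 2.81 × 10^16 J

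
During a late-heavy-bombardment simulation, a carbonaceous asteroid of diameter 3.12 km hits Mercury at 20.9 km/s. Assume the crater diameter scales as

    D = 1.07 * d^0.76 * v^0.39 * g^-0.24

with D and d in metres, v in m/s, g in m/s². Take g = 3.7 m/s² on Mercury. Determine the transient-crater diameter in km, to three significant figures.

D ≈ 17.1 km

In SI units: d = 3120 m, v = 20900 m/s.
d^0.76 = 3120^0.76 = 452.4
v^0.39 = 20900^0.39 = 48.40
g^-0.24 = 3.7^-0.24 = 0.7305
D = 1.07 × 452.4 × 48.40 × 0.7305 = 17115 m
   = 17.11 km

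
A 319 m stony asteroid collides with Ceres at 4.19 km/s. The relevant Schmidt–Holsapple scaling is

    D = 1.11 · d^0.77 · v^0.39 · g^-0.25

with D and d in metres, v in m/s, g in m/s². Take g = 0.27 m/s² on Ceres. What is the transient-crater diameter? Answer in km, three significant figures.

In SI units: v = 4190 m/s.
d^0.77 = 319^0.77 = 84.71
v^0.39 = 4190^0.39 = 25.86
g^-0.25 = 0.27^-0.25 = 1.387
D = 1.11 × 84.71 × 25.86 × 1.387 = 3373 m
   = 3.373 km

D ≈ 3.37 km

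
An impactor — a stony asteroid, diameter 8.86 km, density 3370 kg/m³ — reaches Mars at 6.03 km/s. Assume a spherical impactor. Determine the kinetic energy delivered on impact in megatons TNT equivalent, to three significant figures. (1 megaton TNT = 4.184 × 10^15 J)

E ≈ 5.33 × 10^6 Mt TNT

d = 8860 m; v = 6030 m/s.
Mass m = (π/6) ρ d³ = (π/6) × 3370 × (8860)³ = 1.227 × 10^15 kg
E = ½ m v² = 0.5 × 1.227 × 10^15 × (6030)² = 2.231 × 10^22 J
   = 2.231 × 10^22 / 4.184×10^15 = 5.332 × 10^6 Mt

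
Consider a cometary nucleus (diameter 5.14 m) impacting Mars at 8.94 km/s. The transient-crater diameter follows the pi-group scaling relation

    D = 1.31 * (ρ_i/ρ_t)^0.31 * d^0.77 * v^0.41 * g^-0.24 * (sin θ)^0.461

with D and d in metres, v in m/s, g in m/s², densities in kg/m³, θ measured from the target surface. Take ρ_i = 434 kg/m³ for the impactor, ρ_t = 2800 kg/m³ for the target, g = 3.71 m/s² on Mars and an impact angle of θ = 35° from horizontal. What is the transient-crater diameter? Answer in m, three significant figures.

In SI units: v = 8940 m/s.
(ρ_i/ρ_t)^0.31 = (434/2800)^0.31 = 0.5611
d^0.77 = 5.14^0.77 = 3.527
v^0.41 = 8940^0.41 = 41.69
g^-0.24 = 3.71^-0.24 = 0.7300
(sin 35°)^0.461 = 0.5736^0.461 = 0.7740
D = 1.31 × 0.5611 × 3.527 × 41.69 × 0.7300 × 0.7740 = 61.07 m

D ≈ 61.1 m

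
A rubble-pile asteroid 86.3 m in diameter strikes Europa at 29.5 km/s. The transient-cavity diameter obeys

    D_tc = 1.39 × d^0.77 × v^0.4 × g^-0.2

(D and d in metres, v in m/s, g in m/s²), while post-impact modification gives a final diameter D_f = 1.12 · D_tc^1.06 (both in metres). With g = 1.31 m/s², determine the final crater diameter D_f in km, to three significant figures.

v = 29500 m/s.
d^0.77 = 86.3^0.77 = 30.95
v^0.4 = 29500^0.4 = 61.37
g^-0.2 = 1.31^-0.2 = 0.9474
D_tc = 1.39 × 30.95 × 61.37 × 0.9474 = 2501 m
D_f = 1.12 × (2501)^1.06 = 4479 m
     = 4.479 km

D_f ≈ 4.48 km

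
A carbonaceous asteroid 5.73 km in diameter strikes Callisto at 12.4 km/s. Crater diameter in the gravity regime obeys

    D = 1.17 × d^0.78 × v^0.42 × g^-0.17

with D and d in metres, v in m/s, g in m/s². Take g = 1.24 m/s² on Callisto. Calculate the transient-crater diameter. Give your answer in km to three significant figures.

D ≈ 50.5 km

In SI units: d = 5730 m, v = 12400 m/s.
d^0.78 = 5730^0.78 = 853.8
v^0.42 = 12400^0.42 = 52.39
g^-0.17 = 1.24^-0.17 = 0.9641
D = 1.17 × 853.8 × 52.39 × 0.9641 = 50456 m
   = 50.46 km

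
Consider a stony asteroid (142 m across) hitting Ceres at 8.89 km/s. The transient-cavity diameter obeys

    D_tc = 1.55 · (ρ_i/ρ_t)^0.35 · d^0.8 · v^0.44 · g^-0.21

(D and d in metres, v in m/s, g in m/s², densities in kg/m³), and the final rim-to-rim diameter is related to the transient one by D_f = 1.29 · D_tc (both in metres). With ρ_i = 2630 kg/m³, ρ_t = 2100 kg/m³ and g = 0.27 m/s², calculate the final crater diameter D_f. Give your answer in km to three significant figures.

v = 8890 m/s.
(ρ_i/ρ_t)^0.35 = (2630/2100)^0.35 = 1.082
d^0.8 = 142^0.8 = 52.70
v^0.44 = 8890^0.44 = 54.64
g^-0.21 = 0.27^-0.21 = 1.316
D_tc = 1.55 × 1.082 × 52.70 × 54.64 × 1.316 = 6355 m
D_f = 1.29 × 6355 = 8198 m
     = 8.198 km

D_f ≈ 8.20 km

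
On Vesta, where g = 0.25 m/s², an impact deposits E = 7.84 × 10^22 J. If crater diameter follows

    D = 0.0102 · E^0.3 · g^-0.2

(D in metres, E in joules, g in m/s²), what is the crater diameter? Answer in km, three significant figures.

E^0.3 = (7.84 × 10^22)^0.3 = 7.384 × 10^6
g^-0.2 = 0.25^-0.2 = 1.320
D = 0.0102 × 7.384 × 10^6 × 1.320 = 99418 m
   = 99.42 km

D ≈ 99.4 km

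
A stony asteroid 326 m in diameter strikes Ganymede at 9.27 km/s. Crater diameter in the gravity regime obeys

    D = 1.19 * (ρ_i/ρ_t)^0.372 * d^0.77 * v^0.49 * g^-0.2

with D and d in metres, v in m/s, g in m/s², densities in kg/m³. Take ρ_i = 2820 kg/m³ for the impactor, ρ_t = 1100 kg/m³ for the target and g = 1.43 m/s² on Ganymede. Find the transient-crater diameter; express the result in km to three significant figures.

In SI units: v = 9270 m/s.
(ρ_i/ρ_t)^0.372 = (2820/1100)^0.372 = 1.419
d^0.77 = 326^0.77 = 86.13
v^0.49 = 9270^0.49 = 87.88
g^-0.2 = 1.43^-0.2 = 0.9310
D = 1.19 × 1.419 × 86.13 × 87.88 × 0.9310 = 11899 m
   = 11.90 km

D ≈ 11.9 km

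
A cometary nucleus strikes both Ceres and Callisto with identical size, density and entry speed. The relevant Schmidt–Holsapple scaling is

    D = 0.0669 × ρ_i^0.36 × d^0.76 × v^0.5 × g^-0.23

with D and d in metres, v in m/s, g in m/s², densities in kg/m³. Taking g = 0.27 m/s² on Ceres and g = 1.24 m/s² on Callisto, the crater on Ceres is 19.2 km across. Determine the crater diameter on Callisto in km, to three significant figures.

D ≈ 13.5 km

All impactor-dependent factors cancel in the ratio, leaving D_Callisto/D_Ceres = (g_Callisto/g_Ceres)^-0.23.
(1.24/0.27)^-0.23 = 4.593^-0.23 = 0.7042
D_Callisto = 0.7042 × 19.2 km = 13.5 km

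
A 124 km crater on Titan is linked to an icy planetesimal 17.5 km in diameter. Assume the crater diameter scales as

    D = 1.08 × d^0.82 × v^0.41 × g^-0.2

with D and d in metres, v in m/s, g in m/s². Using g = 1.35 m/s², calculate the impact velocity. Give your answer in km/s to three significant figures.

Rearranging for v: v = [D / (1.08 · 17500^0.82 · 1.35^-0.2)]^(1/0.41).
D = 124000 m.
17500^0.82 = 3015
1.35^-0.2 = 0.9417
Denominator = 1.08 × 3015 × 0.9417 = 3066
D / 3066 = 124000 / 3066 = 40.44
v = 40.44^(1/0.41) = 40.44^2.439 = 8299 m/s

v ≈ 8.30 km/s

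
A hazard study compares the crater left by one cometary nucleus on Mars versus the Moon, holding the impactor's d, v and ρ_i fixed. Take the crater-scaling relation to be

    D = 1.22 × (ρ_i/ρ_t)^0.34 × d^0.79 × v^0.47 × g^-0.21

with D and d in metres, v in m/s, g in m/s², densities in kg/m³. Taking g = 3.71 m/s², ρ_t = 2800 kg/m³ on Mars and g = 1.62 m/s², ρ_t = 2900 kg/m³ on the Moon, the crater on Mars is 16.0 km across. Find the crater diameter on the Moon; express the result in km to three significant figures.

The impactor-only factors (d, v, ρ_i) cancel in the ratio, leaving D_Moon/D_Mars = (g_Moon/g_Mars)^-0.21 · (ρ_t,Mars/ρ_t,Moon)^0.34.
(1.62/3.71)^-0.21 = 0.4367^-0.21 = 1.190
(2800/2900)^0.34 = 0.9655^0.34 = 0.9881
Ratio = 1.190 × 0.9881 = 1.176
D_Moon = 1.176 × 16.0 km = 18.8 km

D ≈ 18.8 km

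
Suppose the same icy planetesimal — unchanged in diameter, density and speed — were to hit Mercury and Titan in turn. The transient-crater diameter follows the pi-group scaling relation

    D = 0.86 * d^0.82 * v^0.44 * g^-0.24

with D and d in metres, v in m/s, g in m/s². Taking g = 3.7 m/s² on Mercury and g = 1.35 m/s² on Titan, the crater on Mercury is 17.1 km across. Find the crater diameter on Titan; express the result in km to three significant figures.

All impactor-dependent factors cancel in the ratio, leaving D_Titan/D_Mercury = (g_Titan/g_Mercury)^-0.24.
(1.35/3.7)^-0.24 = 0.3649^-0.24 = 1.274
D_Titan = 1.274 × 17.1 km = 21.8 km

D ≈ 21.8 km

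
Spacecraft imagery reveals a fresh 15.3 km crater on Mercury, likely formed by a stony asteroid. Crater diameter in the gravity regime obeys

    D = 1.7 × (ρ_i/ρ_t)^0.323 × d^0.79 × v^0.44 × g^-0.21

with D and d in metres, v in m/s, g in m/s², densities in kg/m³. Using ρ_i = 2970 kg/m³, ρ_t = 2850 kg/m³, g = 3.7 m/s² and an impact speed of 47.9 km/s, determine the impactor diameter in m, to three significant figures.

d ≈ 349 m

Rearranging for d: d = [D / (1.7 · (2970/2850)^0.323 · 47900^0.44 · 3.7^-0.21)]^(1/0.79).
D = 15300 m.
(2970/2850)^0.323 = 1.013
47900^0.44 = 114.6
3.7^-0.21 = 0.7598
Denominator = 1.7 × 1.013 × 114.6 × 0.7598 = 149.9
D / 149.9 = 15300 / 149.9 = 102.1
d = 102.1^(1/0.79) = 102.1^1.2658 = 349.2 m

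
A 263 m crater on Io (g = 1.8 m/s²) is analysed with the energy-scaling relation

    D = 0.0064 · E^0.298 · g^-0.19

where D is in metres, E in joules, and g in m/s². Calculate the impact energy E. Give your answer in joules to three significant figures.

Rearranging: E = [D / (0.0064 · g^-0.19)]^(1/0.298).
g^-0.19 = 1.8^-0.19 = 0.8943
D / (0.0064 × 0.8943) = 263 / (5.724 × 10^-3) = 4.595 × 10^4
E = (4.595 × 10^4)^3.3557 = 4.418 × 10^15 J

E ≈ 4.42 × 10^15 J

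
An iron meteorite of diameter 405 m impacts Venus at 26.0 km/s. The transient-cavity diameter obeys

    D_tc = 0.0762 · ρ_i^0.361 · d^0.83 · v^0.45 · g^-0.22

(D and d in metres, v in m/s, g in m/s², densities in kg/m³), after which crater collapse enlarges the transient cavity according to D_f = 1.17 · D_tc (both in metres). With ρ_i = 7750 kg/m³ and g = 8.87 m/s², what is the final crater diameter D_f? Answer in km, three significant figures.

D_f ≈ 19.8 km

v = 26000 m/s.
ρ_i^0.361 = 7750^0.361 = 25.35
d^0.83 = 405^0.83 = 145.9
v^0.45 = 26000^0.45 = 96.99
g^-0.22 = 8.87^-0.22 = 0.6187
D_tc = 0.0762 × 25.35 × 145.9 × 96.99 × 0.6187 = 16910 m
D_f = 1.17 × 16910 = 19785 m
     = 19.78 km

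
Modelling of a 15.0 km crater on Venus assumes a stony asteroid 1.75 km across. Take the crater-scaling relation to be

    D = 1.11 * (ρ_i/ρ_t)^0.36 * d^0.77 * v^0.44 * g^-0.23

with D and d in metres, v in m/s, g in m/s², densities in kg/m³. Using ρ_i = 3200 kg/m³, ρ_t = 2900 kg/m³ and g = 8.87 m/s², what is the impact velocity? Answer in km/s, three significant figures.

Rearranging for v: v = [D / (1.11 · (3200/2900)^0.36 · 1750^0.77 · 8.87^-0.23)]^(1/0.44).
D = 15000 m.
(3200/2900)^0.36 = 1.036
1750^0.77 = 314.2
8.87^-0.23 = 0.6053
Denominator = 1.11 × 1.036 × 314.2 × 0.6053 = 218.7
D / 218.7 = 15000 / 218.7 = 68.59
v = 68.59^(1/0.44) = 68.59^2.2727 = 14903 m/s

v ≈ 14.9 km/s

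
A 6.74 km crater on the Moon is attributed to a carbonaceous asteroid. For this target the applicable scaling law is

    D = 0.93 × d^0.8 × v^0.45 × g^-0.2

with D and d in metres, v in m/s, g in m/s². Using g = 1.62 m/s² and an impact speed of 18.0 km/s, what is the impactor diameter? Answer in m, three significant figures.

d ≈ 305 m

Rearranging for d: d = [D / (0.93 · 18000^0.45 · 1.62^-0.2)]^(1/0.8).
D = 6740 m.
18000^0.45 = 82.20
1.62^-0.2 = 0.9080
Denominator = 0.93 × 82.20 × 0.9080 = 69.41
D / 69.41 = 6740 / 69.41 = 97.10
d = 97.10^(1/0.8) = 97.10^1.25 = 304.8 m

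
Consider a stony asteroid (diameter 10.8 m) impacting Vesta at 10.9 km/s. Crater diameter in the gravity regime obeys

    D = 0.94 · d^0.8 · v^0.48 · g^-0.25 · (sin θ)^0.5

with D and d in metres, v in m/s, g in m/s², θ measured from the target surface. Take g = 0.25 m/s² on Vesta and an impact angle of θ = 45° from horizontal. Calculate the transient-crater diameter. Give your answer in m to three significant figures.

D ≈ 650 m

In SI units: v = 10900 m/s.
d^0.8 = 10.8^0.8 = 6.710
v^0.48 = 10900^0.48 = 86.69
g^-0.25 = 0.25^-0.25 = 1.414
(sin 45°)^0.5 = 0.7071^0.5 = 0.8409
D = 0.94 × 6.710 × 86.69 × 1.414 × 0.8409 = 650.1 m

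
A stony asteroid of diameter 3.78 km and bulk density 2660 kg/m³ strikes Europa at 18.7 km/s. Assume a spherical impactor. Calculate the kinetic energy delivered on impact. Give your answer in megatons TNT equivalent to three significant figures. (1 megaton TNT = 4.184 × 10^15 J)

E ≈ 3.14 × 10^6 Mt TNT

d = 3780 m; v = 18700 m/s.
Mass m = (π/6) ρ d³ = (π/6) × 2660 × (3780)³ = 7.522 × 10^13 kg
E = ½ m v² = 0.5 × 7.522 × 10^13 × (18700)² = 1.315 × 10^22 J
   = 1.315 × 10^22 / 4.184×10^15 = 3.143 × 10^6 Mt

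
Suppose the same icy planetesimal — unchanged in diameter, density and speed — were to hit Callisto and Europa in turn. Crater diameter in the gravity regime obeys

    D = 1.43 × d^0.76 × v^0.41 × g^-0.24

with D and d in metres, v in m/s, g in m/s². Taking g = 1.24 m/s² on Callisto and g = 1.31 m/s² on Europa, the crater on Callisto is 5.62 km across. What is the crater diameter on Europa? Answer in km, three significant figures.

D ≈ 5.55 km

All impactor-dependent factors cancel in the ratio, leaving D_Europa/D_Callisto = (g_Europa/g_Callisto)^-0.24.
(1.31/1.24)^-0.24 = 1.056^-0.24 = 0.9870
D_Europa = 0.9870 × 5.62 km = 5.55 km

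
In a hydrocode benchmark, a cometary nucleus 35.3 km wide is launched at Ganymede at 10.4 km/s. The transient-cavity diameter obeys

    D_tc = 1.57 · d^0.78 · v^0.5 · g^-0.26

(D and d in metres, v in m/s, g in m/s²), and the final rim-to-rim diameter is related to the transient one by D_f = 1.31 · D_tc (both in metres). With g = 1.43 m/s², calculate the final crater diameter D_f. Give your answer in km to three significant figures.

D_f ≈ 674 km

In SI: d = 35300 m, v = 10400 m/s.
d^0.78 = 35300^0.78 = 3526
v^0.5 = 10400^0.5 = 102.0
g^-0.26 = 1.43^-0.26 = 0.9112
D_tc = 1.57 × 3526 × 102.0 × 0.9112 = 5.145 × 10^5 m
D_f = 1.31 × 5.145 × 10^5 = 6.740 × 10^5 m
     = 674.0 km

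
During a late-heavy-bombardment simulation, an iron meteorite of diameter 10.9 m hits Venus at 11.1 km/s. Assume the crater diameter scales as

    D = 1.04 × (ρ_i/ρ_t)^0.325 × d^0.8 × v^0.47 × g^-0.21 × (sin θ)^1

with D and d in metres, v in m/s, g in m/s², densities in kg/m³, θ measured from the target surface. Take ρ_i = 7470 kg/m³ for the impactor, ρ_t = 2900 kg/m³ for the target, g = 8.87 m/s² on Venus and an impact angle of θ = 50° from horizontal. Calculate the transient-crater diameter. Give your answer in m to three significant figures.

D ≈ 369 m

In SI units: v = 11100 m/s.
(ρ_i/ρ_t)^0.325 = (7470/2900)^0.325 = 1.360
d^0.8 = 10.9^0.8 = 6.760
v^0.47 = 11100^0.47 = 79.67
g^-0.21 = 8.87^-0.21 = 0.6323
(sin 50°)^1 = 0.7660^1 = 0.7660
D = 1.04 × 1.360 × 6.760 × 79.67 × 0.6323 × 0.7660 = 368.9 m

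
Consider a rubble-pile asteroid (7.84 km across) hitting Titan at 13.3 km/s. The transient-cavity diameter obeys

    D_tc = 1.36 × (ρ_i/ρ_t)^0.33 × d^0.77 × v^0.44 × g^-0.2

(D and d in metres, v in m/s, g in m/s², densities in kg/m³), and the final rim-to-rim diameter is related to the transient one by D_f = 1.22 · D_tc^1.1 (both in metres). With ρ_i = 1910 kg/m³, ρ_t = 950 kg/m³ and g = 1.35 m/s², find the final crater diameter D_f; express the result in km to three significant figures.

In SI: d = 7840 m, v = 13300 m/s.
(ρ_i/ρ_t)^0.33 = (1910/950)^0.33 = 1.259
d^0.77 = 7840^0.77 = 996.8
v^0.44 = 13300^0.44 = 65.24
g^-0.2 = 1.35^-0.2 = 0.9417
D_tc = 1.36 × 1.259 × 996.8 × 65.24 × 0.9417 = 1.049 × 10^5 m
D_f = 1.22 × (1.049 × 10^5)^1.1 = 4.066 × 10^5 m
     = 406.6 km

D_f ≈ 407 km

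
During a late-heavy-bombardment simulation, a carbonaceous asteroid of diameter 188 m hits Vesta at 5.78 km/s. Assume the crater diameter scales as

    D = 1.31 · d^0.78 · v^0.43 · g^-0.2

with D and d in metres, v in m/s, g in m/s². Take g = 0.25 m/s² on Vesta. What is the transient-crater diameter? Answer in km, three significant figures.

D ≈ 4.26 km

In SI units: v = 5780 m/s.
d^0.78 = 188^0.78 = 59.41
v^0.43 = 5780^0.43 = 41.46
g^-0.2 = 0.25^-0.2 = 1.320
D = 1.31 × 59.41 × 41.46 × 1.320 = 4259 m
   = 4.259 km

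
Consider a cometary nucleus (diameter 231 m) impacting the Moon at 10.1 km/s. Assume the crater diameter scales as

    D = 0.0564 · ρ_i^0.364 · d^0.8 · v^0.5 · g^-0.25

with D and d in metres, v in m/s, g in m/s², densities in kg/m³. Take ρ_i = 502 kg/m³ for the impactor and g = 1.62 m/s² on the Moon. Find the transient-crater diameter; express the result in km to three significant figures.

In SI units: v = 10100 m/s.
ρ_i^0.364 = 502^0.364 = 9.617
d^0.8 = 231^0.8 = 77.78
v^0.5 = 10100^0.5 = 100.5
g^-0.25 = 1.62^-0.25 = 0.8864
D = 0.0564 × 9.617 × 77.78 × 100.5 × 0.8864 = 3758 m
   = 3.758 km

D ≈ 3.76 km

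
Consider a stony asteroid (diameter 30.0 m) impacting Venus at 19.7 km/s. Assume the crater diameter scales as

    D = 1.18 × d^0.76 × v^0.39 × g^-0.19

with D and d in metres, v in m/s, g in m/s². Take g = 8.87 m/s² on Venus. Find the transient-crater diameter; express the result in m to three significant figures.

In SI units: v = 19700 m/s.
d^0.76 = 30^0.76 = 13.26
v^0.39 = 19700^0.39 = 47.30
g^-0.19 = 8.87^-0.19 = 0.6605
D = 1.18 × 13.26 × 47.30 × 0.6605 = 488.8 m

D ≈ 489 m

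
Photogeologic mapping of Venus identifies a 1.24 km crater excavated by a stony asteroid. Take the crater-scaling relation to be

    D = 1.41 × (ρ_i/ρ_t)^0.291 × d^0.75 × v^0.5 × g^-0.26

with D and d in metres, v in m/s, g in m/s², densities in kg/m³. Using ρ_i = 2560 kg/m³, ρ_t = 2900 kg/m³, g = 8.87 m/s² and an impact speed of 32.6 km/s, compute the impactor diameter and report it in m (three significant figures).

Rearranging for d: d = [D / (1.41 · (2560/2900)^0.291 · 32600^0.5 · 8.87^-0.26)]^(1/0.75).
D = 1240 m.
(2560/2900)^0.291 = 0.9644
32600^0.5 = 180.6
8.87^-0.26 = 0.5669
Denominator = 1.41 × 0.9644 × 180.6 × 0.5669 = 139.2
D / 139.2 = 1240 / 139.2 = 8.908
d = 8.908^(1/0.75) = 8.908^1.3333 = 18.46 m

d ≈ 18.5 m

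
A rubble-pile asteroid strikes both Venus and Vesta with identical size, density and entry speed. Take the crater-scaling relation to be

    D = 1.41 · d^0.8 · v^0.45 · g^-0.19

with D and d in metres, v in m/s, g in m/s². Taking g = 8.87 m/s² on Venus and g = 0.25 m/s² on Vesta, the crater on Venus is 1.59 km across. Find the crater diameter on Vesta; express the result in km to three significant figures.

D ≈ 3.13 km

All impactor-dependent factors cancel in the ratio, leaving D_Vesta/D_Venus = (g_Vesta/g_Venus)^-0.19.
(0.25/8.87)^-0.19 = 0.02818^-0.19 = 1.970
D_Vesta = 1.970 × 1.59 km = 3.13 km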